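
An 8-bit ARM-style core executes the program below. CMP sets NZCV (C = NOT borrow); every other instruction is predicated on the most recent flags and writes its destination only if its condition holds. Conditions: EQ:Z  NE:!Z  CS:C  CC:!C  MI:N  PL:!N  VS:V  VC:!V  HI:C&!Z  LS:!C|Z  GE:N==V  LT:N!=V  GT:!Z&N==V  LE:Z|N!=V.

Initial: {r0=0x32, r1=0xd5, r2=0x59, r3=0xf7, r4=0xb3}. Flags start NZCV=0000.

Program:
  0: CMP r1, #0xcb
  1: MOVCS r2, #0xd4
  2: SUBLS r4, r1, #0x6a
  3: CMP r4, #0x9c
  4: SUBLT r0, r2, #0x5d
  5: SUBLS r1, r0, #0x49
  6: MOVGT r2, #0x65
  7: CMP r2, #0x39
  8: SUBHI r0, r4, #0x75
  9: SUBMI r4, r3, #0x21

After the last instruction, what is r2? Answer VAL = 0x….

VAL = 0x65

[0] flags=0010 → (cmp)
[1] flags=0010 CS?T → r2=0xd4
[2] flags=0010 LS?F → skip
[3] flags=0010 → (cmp)
[4] flags=0010 LT?F → skip
[5] flags=0010 LS?F → skip
[6] flags=0010 GT?T → r2=0x65
[7] flags=0010 → (cmp)
[8] flags=0010 HI?T → r0=0x3e
[9] flags=0010 MI?F → skip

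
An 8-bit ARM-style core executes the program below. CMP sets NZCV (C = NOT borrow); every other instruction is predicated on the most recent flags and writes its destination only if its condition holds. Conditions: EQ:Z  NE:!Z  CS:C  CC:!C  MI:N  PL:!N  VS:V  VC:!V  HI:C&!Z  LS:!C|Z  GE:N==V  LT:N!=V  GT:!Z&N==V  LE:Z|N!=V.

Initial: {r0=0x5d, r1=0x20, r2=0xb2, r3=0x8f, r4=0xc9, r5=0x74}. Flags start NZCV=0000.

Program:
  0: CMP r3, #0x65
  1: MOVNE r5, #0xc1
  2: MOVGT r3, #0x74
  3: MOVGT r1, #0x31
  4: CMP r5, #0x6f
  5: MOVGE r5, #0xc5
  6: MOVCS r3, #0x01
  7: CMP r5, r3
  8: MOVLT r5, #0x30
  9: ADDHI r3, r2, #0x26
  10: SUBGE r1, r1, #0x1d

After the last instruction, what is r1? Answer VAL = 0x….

0: ✓ CMP  NZCV=0011
1: ✓ MOVNE  r5←0xc1
2: · MOVGT
3: · MOVGT
4: ✓ CMP  NZCV=0011
5: · MOVGE
6: ✓ MOVCS  r3←0x01
7: ✓ CMP  NZCV=1010
8: ✓ MOVLT  r5←0x30
9: ✓ ADDHI  r3←0xd8
10: · SUBGE

VAL = 0x20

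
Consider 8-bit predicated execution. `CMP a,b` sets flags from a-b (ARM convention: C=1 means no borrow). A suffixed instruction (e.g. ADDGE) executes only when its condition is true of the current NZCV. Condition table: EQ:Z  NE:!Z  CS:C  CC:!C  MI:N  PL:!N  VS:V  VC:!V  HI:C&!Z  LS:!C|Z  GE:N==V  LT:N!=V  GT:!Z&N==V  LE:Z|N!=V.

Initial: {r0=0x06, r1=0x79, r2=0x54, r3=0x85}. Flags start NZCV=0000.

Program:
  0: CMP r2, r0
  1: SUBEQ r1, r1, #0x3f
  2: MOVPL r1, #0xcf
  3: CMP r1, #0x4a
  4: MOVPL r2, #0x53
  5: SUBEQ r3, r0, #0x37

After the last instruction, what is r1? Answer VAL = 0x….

0: ✓ CMP  NZCV=0010
1: · SUBEQ
2: ✓ MOVPL  r1←0xcf
3: ✓ CMP  NZCV=1010
4: · MOVPL
5: · SUBEQ

VAL = 0xcf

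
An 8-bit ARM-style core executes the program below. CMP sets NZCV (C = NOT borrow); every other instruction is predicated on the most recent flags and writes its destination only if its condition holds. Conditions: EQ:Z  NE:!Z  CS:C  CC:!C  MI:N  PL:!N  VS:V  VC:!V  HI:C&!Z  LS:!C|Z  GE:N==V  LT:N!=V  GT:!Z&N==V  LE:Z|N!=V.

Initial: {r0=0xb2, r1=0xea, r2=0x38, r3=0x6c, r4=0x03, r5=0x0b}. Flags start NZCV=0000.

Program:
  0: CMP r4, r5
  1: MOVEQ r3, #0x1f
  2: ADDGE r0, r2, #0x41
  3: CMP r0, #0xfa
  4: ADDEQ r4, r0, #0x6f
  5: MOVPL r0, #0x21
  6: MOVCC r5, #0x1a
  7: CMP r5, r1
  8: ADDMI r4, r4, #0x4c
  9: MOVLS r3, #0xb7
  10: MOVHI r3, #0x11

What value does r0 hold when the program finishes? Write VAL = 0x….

VAL = 0xb2

[0] flags=1000 → (cmp)
[1] flags=1000 EQ?F → skip
[2] flags=1000 GE?F → skip
[3] flags=1000 → (cmp)
[4] flags=1000 EQ?F → skip
[5] flags=1000 PL?F → skip
[6] flags=1000 CC?T → r5=0x1a
[7] flags=0000 → (cmp)
[8] flags=0000 MI?F → skip
[9] flags=0000 LS?T → r3=0xb7
[10] flags=0000 HI?F → skip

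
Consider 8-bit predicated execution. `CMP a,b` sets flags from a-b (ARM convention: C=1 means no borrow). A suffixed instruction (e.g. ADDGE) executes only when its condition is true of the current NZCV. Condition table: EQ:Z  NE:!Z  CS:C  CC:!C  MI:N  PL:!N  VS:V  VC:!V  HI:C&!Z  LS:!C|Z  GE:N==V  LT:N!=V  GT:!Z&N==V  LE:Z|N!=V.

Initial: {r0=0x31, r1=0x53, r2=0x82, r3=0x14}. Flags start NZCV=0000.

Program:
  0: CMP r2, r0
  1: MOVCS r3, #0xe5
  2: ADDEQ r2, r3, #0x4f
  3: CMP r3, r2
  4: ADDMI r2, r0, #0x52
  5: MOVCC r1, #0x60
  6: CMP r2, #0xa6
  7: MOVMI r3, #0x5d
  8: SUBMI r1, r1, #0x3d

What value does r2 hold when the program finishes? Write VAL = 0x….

[0] flags=0011 → (cmp)
[1] flags=0011 CS?T → r3=0xe5
[2] flags=0011 EQ?F → skip
[3] flags=0010 → (cmp)
[4] flags=0010 MI?F → skip
[5] flags=0010 CC?F → skip
[6] flags=1000 → (cmp)
[7] flags=1000 MI?T → r3=0x5d
[8] flags=1000 MI?T → r1=0x16

VAL = 0x82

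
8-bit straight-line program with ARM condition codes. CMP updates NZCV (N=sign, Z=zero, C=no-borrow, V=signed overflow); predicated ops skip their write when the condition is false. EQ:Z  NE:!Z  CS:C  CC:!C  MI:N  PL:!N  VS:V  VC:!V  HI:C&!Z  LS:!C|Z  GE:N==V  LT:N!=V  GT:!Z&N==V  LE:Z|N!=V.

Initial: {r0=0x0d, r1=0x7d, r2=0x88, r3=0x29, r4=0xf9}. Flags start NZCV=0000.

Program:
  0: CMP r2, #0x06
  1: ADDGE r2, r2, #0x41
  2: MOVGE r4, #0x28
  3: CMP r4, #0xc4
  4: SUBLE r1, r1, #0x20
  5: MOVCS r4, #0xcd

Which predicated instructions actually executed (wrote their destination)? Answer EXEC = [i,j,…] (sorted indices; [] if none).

[0] flags=1010 → (cmp)
[1] flags=1010 GE?F → skip
[2] flags=1010 GE?F → skip
[3] flags=0010 → (cmp)
[4] flags=0010 LE?F → skip
[5] flags=0010 CS?T → r4=0xcd

EXEC = [5]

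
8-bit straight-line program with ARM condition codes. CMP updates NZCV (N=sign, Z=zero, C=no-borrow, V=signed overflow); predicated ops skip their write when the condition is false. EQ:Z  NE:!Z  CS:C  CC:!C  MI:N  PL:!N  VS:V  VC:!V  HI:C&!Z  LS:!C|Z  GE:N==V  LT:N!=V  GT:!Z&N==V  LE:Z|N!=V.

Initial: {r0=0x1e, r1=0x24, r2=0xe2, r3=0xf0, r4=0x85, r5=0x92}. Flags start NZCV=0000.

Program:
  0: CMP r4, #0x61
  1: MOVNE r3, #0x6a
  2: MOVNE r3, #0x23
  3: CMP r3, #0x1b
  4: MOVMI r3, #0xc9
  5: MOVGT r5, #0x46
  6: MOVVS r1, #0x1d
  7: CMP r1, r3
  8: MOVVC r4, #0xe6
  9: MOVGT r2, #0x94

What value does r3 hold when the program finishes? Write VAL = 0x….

[0] flags=0011 → (cmp)
[1] flags=0011 NE?T → r3=0x6a
[2] flags=0011 NE?T → r3=0x23
[3] flags=0010 → (cmp)
[4] flags=0010 MI?F → skip
[5] flags=0010 GT?T → r5=0x46
[6] flags=0010 VS?F → skip
[7] flags=0010 → (cmp)
[8] flags=0010 VC?T → r4=0xe6
[9] flags=0010 GT?T → r2=0x94

VAL = 0x23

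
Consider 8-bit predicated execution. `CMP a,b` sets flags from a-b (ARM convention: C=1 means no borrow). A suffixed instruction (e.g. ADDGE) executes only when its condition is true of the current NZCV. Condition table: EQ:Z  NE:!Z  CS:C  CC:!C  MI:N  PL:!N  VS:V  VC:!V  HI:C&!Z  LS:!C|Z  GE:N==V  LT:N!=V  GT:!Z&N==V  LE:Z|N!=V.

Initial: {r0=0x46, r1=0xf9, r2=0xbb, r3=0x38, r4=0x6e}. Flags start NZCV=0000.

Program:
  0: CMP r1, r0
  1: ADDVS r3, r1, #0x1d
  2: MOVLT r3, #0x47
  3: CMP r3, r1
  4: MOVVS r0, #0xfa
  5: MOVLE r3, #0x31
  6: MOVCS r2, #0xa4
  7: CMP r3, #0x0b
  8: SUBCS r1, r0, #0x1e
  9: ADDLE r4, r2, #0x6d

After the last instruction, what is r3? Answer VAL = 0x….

VAL = 0x47

[0] flags=1010 → (cmp)
[1] flags=1010 VS?F → skip
[2] flags=1010 LT?T → r3=0x47
[3] flags=0000 → (cmp)
[4] flags=0000 VS?F → skip
[5] flags=0000 LE?F → skip
[6] flags=0000 CS?F → skip
[7] flags=0010 → (cmp)
[8] flags=0010 CS?T → r1=0x28
[9] flags=0010 LE?F → skip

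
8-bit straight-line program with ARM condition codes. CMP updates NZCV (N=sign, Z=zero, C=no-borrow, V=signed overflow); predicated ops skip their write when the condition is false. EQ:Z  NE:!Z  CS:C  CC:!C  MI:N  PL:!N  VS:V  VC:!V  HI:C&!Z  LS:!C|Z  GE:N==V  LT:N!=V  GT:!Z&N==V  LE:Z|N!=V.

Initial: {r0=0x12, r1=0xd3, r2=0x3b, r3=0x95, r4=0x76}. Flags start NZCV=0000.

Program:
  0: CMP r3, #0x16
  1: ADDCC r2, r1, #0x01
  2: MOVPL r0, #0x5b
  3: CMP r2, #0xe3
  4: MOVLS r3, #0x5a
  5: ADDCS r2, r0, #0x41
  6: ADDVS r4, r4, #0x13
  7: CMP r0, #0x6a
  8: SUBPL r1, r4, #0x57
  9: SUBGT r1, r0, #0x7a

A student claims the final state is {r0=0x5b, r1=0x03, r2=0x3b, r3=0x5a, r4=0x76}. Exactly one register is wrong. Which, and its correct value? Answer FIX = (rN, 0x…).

FIX = (r1, 0xd3)

0: ✓ CMP  NZCV=0011
1: · ADDCC
2: ✓ MOVPL  r0←0x5b
3: ✓ CMP  NZCV=0000
4: ✓ MOVLS  r3←0x5a
5: · ADDCS
6: · ADDVS
7: ✓ CMP  NZCV=1000
8: · SUBPL
9: · SUBGT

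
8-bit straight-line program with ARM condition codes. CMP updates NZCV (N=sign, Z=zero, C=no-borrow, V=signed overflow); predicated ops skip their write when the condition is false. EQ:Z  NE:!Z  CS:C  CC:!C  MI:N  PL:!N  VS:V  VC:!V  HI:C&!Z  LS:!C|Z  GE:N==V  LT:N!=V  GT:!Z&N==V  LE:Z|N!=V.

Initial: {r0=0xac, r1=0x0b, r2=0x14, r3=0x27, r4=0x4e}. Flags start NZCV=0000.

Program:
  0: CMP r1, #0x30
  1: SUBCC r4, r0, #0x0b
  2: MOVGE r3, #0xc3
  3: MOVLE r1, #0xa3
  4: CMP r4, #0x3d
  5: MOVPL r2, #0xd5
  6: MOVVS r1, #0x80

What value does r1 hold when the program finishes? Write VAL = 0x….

VAL = 0x80

0: ✓ CMP  NZCV=1000
1: ✓ SUBCC  r4←0xa1
2: · MOVGE
3: ✓ MOVLE  r1←0xa3
4: ✓ CMP  NZCV=0011
5: ✓ MOVPL  r2←0xd5
6: ✓ MOVVS  r1←0x80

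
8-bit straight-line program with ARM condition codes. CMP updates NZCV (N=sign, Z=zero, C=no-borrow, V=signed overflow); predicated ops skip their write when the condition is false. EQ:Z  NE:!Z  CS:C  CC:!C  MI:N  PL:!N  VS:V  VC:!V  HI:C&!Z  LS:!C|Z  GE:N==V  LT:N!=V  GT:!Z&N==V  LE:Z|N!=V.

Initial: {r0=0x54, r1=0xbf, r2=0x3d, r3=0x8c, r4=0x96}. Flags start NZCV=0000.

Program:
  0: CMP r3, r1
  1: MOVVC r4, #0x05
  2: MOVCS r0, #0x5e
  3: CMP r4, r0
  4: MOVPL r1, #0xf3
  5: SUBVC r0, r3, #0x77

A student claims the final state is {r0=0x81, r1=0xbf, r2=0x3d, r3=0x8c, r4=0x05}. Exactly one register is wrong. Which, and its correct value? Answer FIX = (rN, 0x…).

[0] flags=1000 → (cmp)
[1] flags=1000 VC?T → r4=0x05
[2] flags=1000 CS?F → skip
[3] flags=1000 → (cmp)
[4] flags=1000 PL?F → skip
[5] flags=1000 VC?T → r0=0x15

FIX = (r0, 0x15)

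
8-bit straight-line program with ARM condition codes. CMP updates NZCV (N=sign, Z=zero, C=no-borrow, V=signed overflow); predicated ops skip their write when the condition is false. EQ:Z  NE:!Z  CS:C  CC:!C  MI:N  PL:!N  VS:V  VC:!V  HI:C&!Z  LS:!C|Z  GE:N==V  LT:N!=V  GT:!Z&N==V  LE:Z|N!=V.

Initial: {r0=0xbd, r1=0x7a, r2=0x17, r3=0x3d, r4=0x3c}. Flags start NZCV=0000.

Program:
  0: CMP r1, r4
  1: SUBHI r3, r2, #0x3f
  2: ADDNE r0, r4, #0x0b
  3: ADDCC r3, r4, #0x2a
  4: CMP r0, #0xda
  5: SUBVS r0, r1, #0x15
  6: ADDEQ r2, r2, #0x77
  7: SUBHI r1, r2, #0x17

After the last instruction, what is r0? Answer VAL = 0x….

[0] flags=0010 → (cmp)
[1] flags=0010 HI?T → r3=0xd8
[2] flags=0010 NE?T → r0=0x47
[3] flags=0010 CC?F → skip
[4] flags=0000 → (cmp)
[5] flags=0000 VS?F → skip
[6] flags=0000 EQ?F → skip
[7] flags=0000 HI?F → skip

VAL = 0x47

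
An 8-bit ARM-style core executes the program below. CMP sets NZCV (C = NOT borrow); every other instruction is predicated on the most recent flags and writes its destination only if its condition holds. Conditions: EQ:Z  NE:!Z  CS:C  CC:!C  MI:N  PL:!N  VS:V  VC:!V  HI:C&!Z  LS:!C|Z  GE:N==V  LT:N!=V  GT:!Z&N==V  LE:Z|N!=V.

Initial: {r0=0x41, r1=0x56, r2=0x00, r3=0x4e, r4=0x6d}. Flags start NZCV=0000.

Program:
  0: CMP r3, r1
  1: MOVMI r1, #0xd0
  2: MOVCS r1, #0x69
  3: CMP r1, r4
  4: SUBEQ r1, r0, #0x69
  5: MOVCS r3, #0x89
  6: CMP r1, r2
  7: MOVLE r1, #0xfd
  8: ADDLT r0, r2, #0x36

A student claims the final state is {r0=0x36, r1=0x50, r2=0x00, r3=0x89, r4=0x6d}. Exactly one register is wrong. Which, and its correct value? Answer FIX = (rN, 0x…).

FIX = (r1, 0xfd)

0: ✓ CMP  NZCV=1000
1: ✓ MOVMI  r1←0xd0
2: · MOVCS
3: ✓ CMP  NZCV=0011
4: · SUBEQ
5: ✓ MOVCS  r3←0x89
6: ✓ CMP  NZCV=1010
7: ✓ MOVLE  r1←0xfd
8: ✓ ADDLT  r0←0x36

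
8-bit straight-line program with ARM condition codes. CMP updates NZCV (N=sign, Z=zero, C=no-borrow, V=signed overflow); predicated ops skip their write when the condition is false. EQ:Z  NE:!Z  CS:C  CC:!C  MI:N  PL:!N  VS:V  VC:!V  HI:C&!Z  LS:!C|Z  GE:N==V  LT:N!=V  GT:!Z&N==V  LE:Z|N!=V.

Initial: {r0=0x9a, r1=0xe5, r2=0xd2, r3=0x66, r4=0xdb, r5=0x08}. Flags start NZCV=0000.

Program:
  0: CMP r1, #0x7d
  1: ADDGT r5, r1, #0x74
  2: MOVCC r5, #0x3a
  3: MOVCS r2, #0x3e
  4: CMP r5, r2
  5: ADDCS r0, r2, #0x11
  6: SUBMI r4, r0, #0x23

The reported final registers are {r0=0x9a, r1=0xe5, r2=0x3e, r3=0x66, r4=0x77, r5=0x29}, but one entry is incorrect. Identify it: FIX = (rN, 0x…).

0: ✓ CMP  NZCV=0011
1: · ADDGT
2: · MOVCC
3: ✓ MOVCS  r2←0x3e
4: ✓ CMP  NZCV=1000
5: · ADDCS
6: ✓ SUBMI  r4←0x77

FIX = (r5, 0x08)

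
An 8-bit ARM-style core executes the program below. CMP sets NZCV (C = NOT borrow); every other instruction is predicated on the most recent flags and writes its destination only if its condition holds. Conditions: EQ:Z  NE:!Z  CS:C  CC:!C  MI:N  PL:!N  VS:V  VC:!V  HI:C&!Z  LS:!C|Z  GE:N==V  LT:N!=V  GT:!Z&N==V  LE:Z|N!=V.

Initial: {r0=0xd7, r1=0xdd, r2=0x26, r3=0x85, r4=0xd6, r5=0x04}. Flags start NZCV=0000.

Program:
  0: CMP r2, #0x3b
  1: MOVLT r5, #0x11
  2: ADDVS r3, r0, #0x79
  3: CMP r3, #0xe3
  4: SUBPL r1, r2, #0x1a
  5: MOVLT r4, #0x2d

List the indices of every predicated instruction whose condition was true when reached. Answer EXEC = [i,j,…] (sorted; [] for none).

[0] flags=1000 → (cmp)
[1] flags=1000 LT?T → r5=0x11
[2] flags=1000 VS?F → skip
[3] flags=1000 → (cmp)
[4] flags=1000 PL?F → skip
[5] flags=1000 LT?T → r4=0x2d

EXEC = [1,5]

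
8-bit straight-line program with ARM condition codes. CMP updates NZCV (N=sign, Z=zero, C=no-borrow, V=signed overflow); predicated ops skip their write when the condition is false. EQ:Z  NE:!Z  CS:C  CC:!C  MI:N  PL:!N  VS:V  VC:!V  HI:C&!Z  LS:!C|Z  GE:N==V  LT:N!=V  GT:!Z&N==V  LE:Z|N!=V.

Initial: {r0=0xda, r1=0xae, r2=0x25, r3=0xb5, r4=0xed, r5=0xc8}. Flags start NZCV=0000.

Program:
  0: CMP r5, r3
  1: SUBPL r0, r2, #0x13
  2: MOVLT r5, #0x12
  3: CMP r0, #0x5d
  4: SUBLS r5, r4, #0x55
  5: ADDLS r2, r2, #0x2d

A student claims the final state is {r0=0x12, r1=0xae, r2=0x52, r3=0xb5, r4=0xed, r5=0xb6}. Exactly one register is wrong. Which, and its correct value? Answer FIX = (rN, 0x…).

FIX = (r5, 0x98)

[0] flags=0010 → (cmp)
[1] flags=0010 PL?T → r0=0x12
[2] flags=0010 LT?F → skip
[3] flags=1000 → (cmp)
[4] flags=1000 LS?T → r5=0x98
[5] flags=1000 LS?T → r2=0x52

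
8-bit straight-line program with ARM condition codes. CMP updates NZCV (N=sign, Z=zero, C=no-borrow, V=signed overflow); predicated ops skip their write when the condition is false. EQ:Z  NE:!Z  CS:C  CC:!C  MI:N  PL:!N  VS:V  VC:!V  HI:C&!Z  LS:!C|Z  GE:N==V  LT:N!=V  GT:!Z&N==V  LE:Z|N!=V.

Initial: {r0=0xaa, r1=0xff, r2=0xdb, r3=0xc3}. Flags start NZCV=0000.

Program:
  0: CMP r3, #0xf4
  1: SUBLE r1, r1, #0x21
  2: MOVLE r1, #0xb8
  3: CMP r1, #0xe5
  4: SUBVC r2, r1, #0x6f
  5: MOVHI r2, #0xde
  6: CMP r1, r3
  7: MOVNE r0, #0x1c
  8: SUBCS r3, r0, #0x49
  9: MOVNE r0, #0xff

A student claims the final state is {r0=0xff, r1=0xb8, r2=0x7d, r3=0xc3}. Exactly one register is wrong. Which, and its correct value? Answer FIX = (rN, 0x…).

FIX = (r2, 0x49)

0: ✓ CMP  NZCV=1000
1: ✓ SUBLE  r1←0xde
2: ✓ MOVLE  r1←0xb8
3: ✓ CMP  NZCV=1000
4: ✓ SUBVC  r2←0x49
5: · MOVHI
6: ✓ CMP  NZCV=1000
7: ✓ MOVNE  r0←0x1c
8: · SUBCS
9: ✓ MOVNE  r0←0xff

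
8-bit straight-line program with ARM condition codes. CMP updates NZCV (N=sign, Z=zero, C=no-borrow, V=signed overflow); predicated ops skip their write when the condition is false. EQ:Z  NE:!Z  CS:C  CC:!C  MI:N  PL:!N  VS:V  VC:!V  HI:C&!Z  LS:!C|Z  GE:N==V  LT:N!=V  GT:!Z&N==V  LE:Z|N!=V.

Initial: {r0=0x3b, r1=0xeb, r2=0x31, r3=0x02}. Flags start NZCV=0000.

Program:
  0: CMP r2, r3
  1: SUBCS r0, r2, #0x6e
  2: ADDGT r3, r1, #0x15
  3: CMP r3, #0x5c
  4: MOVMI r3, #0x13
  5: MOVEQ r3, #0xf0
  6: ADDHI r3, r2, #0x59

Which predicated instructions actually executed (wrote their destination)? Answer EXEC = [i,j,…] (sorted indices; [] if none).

0: ✓ CMP  NZCV=0010
1: ✓ SUBCS  r0←0xc3
2: ✓ ADDGT  r3←0x00
3: ✓ CMP  NZCV=1000
4: ✓ MOVMI  r3←0x13
5: · MOVEQ
6: · ADDHI

EXEC = [1,2,4]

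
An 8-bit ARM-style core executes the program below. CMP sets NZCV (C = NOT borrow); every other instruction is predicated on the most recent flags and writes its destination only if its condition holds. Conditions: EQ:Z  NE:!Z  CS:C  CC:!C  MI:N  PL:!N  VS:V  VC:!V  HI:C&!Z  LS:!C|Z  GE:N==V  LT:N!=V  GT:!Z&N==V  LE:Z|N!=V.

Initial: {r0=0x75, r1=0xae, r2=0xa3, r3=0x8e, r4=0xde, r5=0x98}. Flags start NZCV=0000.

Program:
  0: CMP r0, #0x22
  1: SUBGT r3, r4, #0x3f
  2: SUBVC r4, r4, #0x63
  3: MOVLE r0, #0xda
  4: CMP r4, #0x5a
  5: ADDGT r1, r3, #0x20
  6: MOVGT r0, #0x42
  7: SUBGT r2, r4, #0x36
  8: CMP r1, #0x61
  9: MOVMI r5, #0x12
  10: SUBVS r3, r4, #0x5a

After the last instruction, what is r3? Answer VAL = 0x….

0: ✓ CMP  NZCV=0010
1: ✓ SUBGT  r3←0x9f
2: ✓ SUBVC  r4←0x7b
3: · MOVLE
4: ✓ CMP  NZCV=0010
5: ✓ ADDGT  r1←0xbf
6: ✓ MOVGT  r0←0x42
7: ✓ SUBGT  r2←0x45
8: ✓ CMP  NZCV=0011
9: · MOVMI
10: ✓ SUBVS  r3←0x21

VAL = 0x21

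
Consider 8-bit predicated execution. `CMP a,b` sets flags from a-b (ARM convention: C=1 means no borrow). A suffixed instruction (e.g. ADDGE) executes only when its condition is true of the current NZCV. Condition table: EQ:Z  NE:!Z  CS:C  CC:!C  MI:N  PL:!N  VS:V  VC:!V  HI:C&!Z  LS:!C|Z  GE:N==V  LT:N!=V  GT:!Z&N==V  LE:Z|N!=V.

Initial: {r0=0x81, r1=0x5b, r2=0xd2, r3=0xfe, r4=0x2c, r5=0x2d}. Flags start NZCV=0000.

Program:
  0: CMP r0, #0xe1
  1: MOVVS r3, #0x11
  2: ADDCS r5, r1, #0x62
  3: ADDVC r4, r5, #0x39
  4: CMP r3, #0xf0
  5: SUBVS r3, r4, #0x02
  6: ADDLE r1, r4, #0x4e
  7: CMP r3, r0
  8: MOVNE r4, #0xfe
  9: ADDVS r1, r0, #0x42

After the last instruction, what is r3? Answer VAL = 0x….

VAL = 0xfe

[0] flags=1000 → (cmp)
[1] flags=1000 VS?F → skip
[2] flags=1000 CS?F → skip
[3] flags=1000 VC?T → r4=0x66
[4] flags=0010 → (cmp)
[5] flags=0010 VS?F → skip
[6] flags=0010 LE?F → skip
[7] flags=0010 → (cmp)
[8] flags=0010 NE?T → r4=0xfe
[9] flags=0010 VS?F → skip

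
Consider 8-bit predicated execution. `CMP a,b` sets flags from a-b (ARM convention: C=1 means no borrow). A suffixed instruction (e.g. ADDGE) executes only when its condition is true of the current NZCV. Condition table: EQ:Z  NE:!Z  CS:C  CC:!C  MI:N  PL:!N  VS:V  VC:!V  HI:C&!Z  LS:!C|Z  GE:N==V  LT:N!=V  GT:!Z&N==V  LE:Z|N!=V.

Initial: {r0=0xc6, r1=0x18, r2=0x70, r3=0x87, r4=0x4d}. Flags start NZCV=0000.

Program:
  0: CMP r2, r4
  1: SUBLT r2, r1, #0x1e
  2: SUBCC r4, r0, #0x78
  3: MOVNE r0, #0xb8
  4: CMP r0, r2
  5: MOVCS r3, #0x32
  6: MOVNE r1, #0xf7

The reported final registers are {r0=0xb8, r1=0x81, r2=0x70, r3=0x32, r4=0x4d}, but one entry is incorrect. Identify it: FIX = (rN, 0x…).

0: ✓ CMP  NZCV=0010
1: · SUBLT
2: · SUBCC
3: ✓ MOVNE  r0←0xb8
4: ✓ CMP  NZCV=0011
5: ✓ MOVCS  r3←0x32
6: ✓ MOVNE  r1←0xf7

FIX = (r1, 0xf7)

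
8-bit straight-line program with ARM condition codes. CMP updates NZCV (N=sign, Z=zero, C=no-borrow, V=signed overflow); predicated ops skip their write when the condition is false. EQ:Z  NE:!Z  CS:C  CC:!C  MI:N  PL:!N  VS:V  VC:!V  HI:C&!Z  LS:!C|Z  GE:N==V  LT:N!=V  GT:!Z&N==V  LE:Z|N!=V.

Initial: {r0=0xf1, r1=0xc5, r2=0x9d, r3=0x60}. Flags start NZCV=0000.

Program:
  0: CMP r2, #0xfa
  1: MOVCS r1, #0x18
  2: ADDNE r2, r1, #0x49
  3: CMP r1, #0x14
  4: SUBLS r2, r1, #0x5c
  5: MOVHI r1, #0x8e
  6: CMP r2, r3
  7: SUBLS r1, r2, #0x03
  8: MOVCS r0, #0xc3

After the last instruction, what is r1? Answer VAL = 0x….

[0] flags=1000 → (cmp)
[1] flags=1000 CS?F → skip
[2] flags=1000 NE?T → r2=0x0e
[3] flags=1010 → (cmp)
[4] flags=1010 LS?F → skip
[5] flags=1010 HI?T → r1=0x8e
[6] flags=1000 → (cmp)
[7] flags=1000 LS?T → r1=0x0b
[8] flags=1000 CS?F → skip

VAL = 0x0b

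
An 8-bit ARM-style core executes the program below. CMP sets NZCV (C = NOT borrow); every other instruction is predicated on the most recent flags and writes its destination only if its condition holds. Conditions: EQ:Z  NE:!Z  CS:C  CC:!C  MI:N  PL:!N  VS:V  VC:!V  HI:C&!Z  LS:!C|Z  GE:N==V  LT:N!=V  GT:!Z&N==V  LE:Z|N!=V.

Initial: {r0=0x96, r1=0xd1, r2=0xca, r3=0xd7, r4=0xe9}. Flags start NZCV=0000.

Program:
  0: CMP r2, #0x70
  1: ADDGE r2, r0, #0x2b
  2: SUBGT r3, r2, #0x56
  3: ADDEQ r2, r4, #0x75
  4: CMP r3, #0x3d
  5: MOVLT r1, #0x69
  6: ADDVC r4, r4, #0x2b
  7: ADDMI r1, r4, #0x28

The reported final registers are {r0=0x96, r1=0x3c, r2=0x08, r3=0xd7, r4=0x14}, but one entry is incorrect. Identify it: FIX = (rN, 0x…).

0: ✓ CMP  NZCV=0011
1: · ADDGE
2: · SUBGT
3: · ADDEQ
4: ✓ CMP  NZCV=1010
5: ✓ MOVLT  r1←0x69
6: ✓ ADDVC  r4←0x14
7: ✓ ADDMI  r1←0x3c

FIX = (r2, 0xca)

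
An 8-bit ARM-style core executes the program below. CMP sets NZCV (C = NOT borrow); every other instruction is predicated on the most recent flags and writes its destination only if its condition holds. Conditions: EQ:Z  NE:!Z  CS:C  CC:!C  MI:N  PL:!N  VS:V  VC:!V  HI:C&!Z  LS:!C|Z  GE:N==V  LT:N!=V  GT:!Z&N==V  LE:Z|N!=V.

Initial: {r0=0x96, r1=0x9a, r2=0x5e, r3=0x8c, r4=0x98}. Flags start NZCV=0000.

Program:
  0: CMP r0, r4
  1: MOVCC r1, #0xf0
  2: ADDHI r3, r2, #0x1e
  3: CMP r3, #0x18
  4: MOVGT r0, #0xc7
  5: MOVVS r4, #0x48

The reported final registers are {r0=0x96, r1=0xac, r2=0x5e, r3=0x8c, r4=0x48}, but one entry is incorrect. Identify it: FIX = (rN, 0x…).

0: ✓ CMP  NZCV=1000
1: ✓ MOVCC  r1←0xf0
2: · ADDHI
3: ✓ CMP  NZCV=0011
4: · MOVGT
5: ✓ MOVVS  r4←0x48

FIX = (r1, 0xf0)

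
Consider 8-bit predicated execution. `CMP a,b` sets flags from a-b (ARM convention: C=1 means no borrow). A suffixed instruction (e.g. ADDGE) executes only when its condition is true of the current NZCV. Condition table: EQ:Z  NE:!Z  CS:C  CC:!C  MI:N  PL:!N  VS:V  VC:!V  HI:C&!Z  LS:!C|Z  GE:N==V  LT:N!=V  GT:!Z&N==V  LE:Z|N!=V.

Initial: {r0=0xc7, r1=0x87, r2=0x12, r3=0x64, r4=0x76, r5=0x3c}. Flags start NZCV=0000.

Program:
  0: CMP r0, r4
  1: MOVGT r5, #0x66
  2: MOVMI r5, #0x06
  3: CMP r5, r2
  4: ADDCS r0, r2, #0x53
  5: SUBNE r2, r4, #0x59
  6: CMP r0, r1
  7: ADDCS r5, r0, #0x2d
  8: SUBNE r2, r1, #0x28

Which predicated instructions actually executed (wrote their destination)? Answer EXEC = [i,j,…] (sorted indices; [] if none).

EXEC = [4,5,8]

[0] flags=0011 → (cmp)
[1] flags=0011 GT?F → skip
[2] flags=0011 MI?F → skip
[3] flags=0010 → (cmp)
[4] flags=0010 CS?T → r0=0x65
[5] flags=0010 NE?T → r2=0x1d
[6] flags=1001 → (cmp)
[7] flags=1001 CS?F → skip
[8] flags=1001 NE?T → r2=0x5f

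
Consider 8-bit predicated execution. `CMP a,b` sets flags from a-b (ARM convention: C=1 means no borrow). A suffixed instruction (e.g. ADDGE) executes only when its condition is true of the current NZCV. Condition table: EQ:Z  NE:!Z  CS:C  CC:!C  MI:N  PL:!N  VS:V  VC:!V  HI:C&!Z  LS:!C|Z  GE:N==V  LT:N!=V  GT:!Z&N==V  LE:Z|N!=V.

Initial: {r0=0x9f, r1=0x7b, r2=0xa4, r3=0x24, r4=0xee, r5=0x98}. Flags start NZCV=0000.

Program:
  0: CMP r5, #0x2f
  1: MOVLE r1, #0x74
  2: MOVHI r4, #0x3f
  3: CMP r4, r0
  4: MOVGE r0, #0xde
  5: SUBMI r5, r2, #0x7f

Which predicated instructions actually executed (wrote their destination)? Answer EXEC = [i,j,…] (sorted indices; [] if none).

EXEC = [1,2,4,5]

[0] flags=0011 → (cmp)
[1] flags=0011 LE?T → r1=0x74
[2] flags=0011 HI?T → r4=0x3f
[3] flags=1001 → (cmp)
[4] flags=1001 GE?T → r0=0xde
[5] flags=1001 MI?T → r5=0x25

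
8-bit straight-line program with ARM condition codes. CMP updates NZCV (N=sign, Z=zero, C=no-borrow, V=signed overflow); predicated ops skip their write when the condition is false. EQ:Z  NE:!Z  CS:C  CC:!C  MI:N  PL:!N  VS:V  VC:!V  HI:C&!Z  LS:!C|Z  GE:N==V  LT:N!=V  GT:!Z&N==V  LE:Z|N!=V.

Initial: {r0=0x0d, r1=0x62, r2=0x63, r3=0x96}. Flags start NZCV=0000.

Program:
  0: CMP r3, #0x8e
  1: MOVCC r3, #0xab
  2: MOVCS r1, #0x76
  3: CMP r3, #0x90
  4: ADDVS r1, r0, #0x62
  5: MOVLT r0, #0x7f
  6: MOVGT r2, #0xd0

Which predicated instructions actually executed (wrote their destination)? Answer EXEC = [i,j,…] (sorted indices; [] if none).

EXEC = [2,6]

[0] flags=0010 → (cmp)
[1] flags=0010 CC?F → skip
[2] flags=0010 CS?T → r1=0x76
[3] flags=0010 → (cmp)
[4] flags=0010 VS?F → skip
[5] flags=0010 LT?F → skip
[6] flags=0010 GT?T → r2=0xd0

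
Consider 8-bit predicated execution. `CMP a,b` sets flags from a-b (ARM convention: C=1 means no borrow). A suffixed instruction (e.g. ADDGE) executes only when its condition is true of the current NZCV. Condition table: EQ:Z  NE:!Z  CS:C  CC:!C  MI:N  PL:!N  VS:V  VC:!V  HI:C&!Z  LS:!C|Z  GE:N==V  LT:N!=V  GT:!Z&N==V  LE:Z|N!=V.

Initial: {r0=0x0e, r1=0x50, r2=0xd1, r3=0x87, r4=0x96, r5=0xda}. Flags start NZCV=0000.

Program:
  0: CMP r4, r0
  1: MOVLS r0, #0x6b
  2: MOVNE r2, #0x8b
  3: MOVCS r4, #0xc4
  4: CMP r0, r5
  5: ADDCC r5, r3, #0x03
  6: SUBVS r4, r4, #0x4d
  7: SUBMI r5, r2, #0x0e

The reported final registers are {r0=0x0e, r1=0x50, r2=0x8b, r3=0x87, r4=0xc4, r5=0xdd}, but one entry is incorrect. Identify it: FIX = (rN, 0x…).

FIX = (r5, 0x8a)

[0] flags=1010 → (cmp)
[1] flags=1010 LS?F → skip
[2] flags=1010 NE?T → r2=0x8b
[3] flags=1010 CS?T → r4=0xc4
[4] flags=0000 → (cmp)
[5] flags=0000 CC?T → r5=0x8a
[6] flags=0000 VS?F → skip
[7] flags=0000 MI?F → skip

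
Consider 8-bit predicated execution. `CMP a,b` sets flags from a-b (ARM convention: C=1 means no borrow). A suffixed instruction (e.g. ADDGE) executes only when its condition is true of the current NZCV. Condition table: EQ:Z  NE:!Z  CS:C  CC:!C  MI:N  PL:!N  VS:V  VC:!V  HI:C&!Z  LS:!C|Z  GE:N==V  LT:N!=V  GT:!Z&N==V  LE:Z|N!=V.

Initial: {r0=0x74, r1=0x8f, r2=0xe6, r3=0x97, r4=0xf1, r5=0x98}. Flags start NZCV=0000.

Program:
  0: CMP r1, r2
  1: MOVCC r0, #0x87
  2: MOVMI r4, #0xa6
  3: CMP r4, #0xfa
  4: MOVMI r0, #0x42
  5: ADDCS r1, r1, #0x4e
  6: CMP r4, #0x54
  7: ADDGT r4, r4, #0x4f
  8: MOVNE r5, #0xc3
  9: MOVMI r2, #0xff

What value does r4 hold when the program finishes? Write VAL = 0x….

[0] flags=1000 → (cmp)
[1] flags=1000 CC?T → r0=0x87
[2] flags=1000 MI?T → r4=0xa6
[3] flags=1000 → (cmp)
[4] flags=1000 MI?T → r0=0x42
[5] flags=1000 CS?F → skip
[6] flags=0011 → (cmp)
[7] flags=0011 GT?F → skip
[8] flags=0011 NE?T → r5=0xc3
[9] flags=0011 MI?F → skip

VAL = 0xa6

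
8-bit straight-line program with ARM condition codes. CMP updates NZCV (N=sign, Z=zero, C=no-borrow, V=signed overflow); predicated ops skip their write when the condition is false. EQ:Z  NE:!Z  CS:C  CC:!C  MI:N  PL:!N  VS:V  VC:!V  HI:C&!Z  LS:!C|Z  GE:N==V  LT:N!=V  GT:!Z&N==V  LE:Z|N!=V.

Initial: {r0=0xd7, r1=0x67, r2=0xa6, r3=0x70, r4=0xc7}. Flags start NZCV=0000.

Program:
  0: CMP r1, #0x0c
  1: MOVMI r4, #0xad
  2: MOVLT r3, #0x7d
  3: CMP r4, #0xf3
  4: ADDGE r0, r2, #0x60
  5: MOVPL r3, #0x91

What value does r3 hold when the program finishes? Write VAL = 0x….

VAL = 0x70

[0] flags=0010 → (cmp)
[1] flags=0010 MI?F → skip
[2] flags=0010 LT?F → skip
[3] flags=1000 → (cmp)
[4] flags=1000 GE?F → skip
[5] flags=1000 PL?F → skip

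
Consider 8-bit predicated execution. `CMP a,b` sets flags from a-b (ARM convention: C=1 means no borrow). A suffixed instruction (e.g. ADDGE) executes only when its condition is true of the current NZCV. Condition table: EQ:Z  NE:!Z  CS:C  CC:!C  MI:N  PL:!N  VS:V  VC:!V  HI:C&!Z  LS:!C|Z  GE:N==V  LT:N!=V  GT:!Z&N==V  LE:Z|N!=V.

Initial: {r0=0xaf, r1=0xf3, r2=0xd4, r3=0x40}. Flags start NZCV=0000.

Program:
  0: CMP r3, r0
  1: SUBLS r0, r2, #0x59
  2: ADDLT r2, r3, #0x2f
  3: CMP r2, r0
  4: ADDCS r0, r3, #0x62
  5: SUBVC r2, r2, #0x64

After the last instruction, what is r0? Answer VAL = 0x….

VAL = 0xa2

0: ✓ CMP  NZCV=1001
1: ✓ SUBLS  r0←0x7b
2: · ADDLT
3: ✓ CMP  NZCV=0011
4: ✓ ADDCS  r0←0xa2
5: · SUBVC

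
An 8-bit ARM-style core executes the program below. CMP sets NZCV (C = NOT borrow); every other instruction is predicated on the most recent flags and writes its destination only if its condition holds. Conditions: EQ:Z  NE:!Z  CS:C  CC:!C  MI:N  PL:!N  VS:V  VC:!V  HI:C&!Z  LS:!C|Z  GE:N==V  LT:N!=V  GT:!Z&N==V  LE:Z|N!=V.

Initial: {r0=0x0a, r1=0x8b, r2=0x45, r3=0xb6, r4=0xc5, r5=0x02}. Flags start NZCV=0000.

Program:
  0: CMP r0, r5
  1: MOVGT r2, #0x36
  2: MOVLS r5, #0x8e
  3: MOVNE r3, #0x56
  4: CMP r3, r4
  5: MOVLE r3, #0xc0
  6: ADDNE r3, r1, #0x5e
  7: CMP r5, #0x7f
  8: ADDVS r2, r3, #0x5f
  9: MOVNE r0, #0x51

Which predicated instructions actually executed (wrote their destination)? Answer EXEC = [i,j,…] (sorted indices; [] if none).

EXEC = [1,3,6,9]

0: ✓ CMP  NZCV=0010
1: ✓ MOVGT  r2←0x36
2: · MOVLS
3: ✓ MOVNE  r3←0x56
4: ✓ CMP  NZCV=1001
5: · MOVLE
6: ✓ ADDNE  r3←0xe9
7: ✓ CMP  NZCV=1000
8: · ADDVS
9: ✓ MOVNE  r0←0x51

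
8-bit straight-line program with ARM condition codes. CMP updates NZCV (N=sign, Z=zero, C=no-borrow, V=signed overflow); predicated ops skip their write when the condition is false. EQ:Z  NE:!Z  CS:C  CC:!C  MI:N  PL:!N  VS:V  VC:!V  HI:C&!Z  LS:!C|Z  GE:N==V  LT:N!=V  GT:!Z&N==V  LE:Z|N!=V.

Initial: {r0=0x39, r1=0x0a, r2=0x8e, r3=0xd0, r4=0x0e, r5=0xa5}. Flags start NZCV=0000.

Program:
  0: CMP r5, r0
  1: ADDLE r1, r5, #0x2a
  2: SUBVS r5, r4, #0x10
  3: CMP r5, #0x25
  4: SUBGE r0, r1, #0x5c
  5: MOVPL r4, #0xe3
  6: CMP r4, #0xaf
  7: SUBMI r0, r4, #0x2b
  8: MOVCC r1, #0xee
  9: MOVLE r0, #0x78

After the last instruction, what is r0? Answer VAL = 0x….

VAL = 0x39

0: ✓ CMP  NZCV=0011
1: ✓ ADDLE  r1←0xcf
2: ✓ SUBVS  r5←0xfe
3: ✓ CMP  NZCV=1010
4: · SUBGE
5: · MOVPL
6: ✓ CMP  NZCV=0000
7: · SUBMI
8: ✓ MOVCC  r1←0xee
9: · MOVLE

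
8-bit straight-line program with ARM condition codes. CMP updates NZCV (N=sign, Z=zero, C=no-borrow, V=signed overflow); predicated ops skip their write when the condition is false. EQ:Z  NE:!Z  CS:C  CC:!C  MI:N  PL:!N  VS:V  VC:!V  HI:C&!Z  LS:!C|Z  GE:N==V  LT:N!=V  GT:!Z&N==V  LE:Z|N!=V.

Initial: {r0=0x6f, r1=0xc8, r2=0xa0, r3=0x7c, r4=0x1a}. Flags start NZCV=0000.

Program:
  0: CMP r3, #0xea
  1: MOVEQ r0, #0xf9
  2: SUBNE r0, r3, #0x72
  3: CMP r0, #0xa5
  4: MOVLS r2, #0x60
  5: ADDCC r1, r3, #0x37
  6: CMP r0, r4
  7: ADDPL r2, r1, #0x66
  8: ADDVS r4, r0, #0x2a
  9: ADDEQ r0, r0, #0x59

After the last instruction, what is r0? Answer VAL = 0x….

VAL = 0x0a

0: ✓ CMP  NZCV=1001
1: · MOVEQ
2: ✓ SUBNE  r0←0x0a
3: ✓ CMP  NZCV=0000
4: ✓ MOVLS  r2←0x60
5: ✓ ADDCC  r1←0xb3
6: ✓ CMP  NZCV=1000
7: · ADDPL
8: · ADDVS
9: · ADDEQ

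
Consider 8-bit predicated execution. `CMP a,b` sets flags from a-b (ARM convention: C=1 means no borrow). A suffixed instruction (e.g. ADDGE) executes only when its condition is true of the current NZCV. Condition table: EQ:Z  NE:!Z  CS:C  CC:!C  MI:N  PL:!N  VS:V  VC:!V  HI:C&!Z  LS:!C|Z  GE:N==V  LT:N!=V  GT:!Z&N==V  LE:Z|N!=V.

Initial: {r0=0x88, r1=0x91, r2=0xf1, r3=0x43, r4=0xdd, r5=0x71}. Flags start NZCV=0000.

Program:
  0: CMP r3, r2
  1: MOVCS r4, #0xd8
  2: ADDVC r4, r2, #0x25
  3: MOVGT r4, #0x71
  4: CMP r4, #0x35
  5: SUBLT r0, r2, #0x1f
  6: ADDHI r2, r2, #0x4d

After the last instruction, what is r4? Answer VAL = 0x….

VAL = 0x71

[0] flags=0000 → (cmp)
[1] flags=0000 CS?F → skip
[2] flags=0000 VC?T → r4=0x16
[3] flags=0000 GT?T → r4=0x71
[4] flags=0010 → (cmp)
[5] flags=0010 LT?F → skip
[6] flags=0010 HI?T → r2=0x3e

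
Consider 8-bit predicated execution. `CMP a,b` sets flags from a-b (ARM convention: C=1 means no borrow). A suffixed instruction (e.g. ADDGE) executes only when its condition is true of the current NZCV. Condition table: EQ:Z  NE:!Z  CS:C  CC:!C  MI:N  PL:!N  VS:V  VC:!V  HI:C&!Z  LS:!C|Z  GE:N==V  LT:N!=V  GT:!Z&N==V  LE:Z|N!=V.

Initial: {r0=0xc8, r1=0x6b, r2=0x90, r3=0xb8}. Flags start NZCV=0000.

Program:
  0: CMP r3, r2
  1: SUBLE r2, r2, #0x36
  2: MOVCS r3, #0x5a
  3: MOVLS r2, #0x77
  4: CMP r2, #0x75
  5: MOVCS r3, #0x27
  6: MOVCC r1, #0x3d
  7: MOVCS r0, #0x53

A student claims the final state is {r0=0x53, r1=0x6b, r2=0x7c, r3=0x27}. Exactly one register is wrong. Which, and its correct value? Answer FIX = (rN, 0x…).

0: ✓ CMP  NZCV=0010
1: · SUBLE
2: ✓ MOVCS  r3←0x5a
3: · MOVLS
4: ✓ CMP  NZCV=0011
5: ✓ MOVCS  r3←0x27
6: · MOVCC
7: ✓ MOVCS  r0←0x53

FIX = (r2, 0x90)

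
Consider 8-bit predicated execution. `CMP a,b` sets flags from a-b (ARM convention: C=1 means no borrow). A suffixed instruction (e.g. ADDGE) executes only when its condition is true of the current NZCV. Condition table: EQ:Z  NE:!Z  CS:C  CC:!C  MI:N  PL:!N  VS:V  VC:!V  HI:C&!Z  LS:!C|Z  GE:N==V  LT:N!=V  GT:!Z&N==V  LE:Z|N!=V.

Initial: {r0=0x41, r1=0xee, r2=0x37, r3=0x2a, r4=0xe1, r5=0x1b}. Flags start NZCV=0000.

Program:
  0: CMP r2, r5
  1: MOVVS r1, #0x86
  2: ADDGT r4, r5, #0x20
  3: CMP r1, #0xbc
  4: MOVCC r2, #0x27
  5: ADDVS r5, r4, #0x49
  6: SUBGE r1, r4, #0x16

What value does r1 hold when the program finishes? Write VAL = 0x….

VAL = 0x25

[0] flags=0010 → (cmp)
[1] flags=0010 VS?F → skip
[2] flags=0010 GT?T → r4=0x3b
[3] flags=0010 → (cmp)
[4] flags=0010 CC?F → skip
[5] flags=0010 VS?F → skip
[6] flags=0010 GE?T → r1=0x25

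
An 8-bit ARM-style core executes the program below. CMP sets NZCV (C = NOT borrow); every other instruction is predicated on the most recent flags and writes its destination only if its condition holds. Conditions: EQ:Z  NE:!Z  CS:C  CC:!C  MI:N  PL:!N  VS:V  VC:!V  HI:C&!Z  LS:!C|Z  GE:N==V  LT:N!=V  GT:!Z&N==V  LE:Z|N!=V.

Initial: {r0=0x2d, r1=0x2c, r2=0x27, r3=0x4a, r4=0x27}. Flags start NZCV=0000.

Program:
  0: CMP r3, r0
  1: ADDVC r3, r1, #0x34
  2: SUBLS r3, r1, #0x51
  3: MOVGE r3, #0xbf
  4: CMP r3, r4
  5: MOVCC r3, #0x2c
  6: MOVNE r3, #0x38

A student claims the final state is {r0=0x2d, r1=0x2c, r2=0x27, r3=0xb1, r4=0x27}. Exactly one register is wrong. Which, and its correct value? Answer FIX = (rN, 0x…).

FIX = (r3, 0x38)

0: ✓ CMP  NZCV=0010
1: ✓ ADDVC  r3←0x60
2: · SUBLS
3: ✓ MOVGE  r3←0xbf
4: ✓ CMP  NZCV=1010
5: · MOVCC
6: ✓ MOVNE  r3←0x38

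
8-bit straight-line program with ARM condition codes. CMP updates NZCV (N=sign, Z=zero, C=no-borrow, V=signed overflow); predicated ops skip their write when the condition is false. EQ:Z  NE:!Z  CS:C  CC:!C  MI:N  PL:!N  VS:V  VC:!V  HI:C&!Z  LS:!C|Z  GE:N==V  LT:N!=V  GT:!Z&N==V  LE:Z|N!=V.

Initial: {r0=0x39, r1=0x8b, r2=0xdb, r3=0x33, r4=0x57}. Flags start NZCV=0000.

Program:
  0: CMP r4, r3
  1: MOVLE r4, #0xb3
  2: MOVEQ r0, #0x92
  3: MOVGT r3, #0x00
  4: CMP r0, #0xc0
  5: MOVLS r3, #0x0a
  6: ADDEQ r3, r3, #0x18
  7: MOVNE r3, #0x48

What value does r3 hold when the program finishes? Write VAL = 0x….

0: ✓ CMP  NZCV=0010
1: · MOVLE
2: · MOVEQ
3: ✓ MOVGT  r3←0x00
4: ✓ CMP  NZCV=0000
5: ✓ MOVLS  r3←0x0a
6: · ADDEQ
7: ✓ MOVNE  r3←0x48

VAL = 0x48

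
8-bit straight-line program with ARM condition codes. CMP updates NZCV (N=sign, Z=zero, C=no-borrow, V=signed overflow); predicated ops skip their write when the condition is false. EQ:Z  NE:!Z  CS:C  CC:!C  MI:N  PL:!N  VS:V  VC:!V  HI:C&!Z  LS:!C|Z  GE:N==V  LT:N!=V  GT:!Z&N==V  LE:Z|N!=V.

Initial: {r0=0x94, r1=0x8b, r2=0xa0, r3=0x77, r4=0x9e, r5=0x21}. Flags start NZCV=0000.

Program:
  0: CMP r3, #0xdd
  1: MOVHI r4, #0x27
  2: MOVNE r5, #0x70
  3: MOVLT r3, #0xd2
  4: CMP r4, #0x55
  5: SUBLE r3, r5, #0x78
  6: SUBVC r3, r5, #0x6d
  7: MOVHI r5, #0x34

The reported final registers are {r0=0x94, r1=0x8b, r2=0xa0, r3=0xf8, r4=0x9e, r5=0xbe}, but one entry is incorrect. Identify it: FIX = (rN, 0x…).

FIX = (r5, 0x34)

[0] flags=1001 → (cmp)
[1] flags=1001 HI?F → skip
[2] flags=1001 NE?T → r5=0x70
[3] flags=1001 LT?F → skip
[4] flags=0011 → (cmp)
[5] flags=0011 LE?T → r3=0xf8
[6] flags=0011 VC?F → skip
[7] flags=0011 HI?T → r5=0x34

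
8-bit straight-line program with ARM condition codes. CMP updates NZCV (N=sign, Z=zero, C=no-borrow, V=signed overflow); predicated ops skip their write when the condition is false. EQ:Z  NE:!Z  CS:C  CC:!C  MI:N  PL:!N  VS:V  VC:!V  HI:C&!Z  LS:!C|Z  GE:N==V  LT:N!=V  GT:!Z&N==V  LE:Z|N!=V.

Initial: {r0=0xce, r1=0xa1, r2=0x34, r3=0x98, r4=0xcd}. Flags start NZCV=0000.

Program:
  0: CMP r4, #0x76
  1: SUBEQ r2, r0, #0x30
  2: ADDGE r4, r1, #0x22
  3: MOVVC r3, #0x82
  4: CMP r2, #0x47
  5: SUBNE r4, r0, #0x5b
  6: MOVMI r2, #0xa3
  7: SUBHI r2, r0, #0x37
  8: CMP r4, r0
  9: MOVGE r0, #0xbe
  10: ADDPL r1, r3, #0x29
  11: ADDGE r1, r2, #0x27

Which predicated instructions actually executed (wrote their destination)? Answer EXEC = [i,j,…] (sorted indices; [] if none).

EXEC = [5,6,9,11]

[0] flags=0011 → (cmp)
[1] flags=0011 EQ?F → skip
[2] flags=0011 GE?F → skip
[3] flags=0011 VC?F → skip
[4] flags=1000 → (cmp)
[5] flags=1000 NE?T → r4=0x73
[6] flags=1000 MI?T → r2=0xa3
[7] flags=1000 HI?F → skip
[8] flags=1001 → (cmp)
[9] flags=1001 GE?T → r0=0xbe
[10] flags=1001 PL?F → skip
[11] flags=1001 GE?T → r1=0xca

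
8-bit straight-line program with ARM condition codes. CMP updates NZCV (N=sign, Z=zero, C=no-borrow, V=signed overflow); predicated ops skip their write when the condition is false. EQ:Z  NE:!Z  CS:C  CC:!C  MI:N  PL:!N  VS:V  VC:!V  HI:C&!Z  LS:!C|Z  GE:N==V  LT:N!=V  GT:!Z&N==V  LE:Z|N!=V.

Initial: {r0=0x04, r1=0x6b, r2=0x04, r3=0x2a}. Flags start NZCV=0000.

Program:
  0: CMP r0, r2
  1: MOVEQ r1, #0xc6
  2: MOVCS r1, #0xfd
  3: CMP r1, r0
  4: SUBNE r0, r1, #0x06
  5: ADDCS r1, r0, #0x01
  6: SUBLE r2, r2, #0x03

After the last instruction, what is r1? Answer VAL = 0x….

VAL = 0xf8

[0] flags=0110 → (cmp)
[1] flags=0110 EQ?T → r1=0xc6
[2] flags=0110 CS?T → r1=0xfd
[3] flags=1010 → (cmp)
[4] flags=1010 NE?T → r0=0xf7
[5] flags=1010 CS?T → r1=0xf8
[6] flags=1010 LE?T → r2=0x01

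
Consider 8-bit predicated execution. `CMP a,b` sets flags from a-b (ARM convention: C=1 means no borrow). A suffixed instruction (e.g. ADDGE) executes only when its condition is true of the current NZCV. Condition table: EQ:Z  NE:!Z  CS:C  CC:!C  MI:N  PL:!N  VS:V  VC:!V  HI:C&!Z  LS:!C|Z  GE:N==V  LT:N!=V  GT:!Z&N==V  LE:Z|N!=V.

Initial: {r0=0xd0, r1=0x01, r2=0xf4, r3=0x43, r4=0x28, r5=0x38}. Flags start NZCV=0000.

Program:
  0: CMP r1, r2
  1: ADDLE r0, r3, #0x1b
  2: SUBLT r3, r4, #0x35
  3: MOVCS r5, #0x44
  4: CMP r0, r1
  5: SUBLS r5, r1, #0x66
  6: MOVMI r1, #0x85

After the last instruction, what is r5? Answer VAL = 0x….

VAL = 0x38

[0] flags=0000 → (cmp)
[1] flags=0000 LE?F → skip
[2] flags=0000 LT?F → skip
[3] flags=0000 CS?F → skip
[4] flags=1010 → (cmp)
[5] flags=1010 LS?F → skip
[6] flags=1010 MI?T → r1=0x85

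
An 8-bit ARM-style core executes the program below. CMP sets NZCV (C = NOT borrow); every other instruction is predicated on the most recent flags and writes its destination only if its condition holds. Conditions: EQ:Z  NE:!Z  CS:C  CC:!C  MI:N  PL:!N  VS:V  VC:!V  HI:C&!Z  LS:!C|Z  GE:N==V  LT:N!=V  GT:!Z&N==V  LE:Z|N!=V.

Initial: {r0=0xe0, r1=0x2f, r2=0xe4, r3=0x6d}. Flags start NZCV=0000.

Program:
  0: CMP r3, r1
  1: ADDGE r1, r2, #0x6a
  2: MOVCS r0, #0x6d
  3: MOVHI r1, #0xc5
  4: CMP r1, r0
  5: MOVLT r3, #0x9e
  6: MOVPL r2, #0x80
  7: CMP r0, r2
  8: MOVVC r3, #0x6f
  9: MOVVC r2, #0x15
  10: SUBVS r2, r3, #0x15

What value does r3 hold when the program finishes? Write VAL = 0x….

VAL = 0x9e

0: ✓ CMP  NZCV=0010
1: ✓ ADDGE  r1←0x4e
2: ✓ MOVCS  r0←0x6d
3: ✓ MOVHI  r1←0xc5
4: ✓ CMP  NZCV=0011
5: ✓ MOVLT  r3←0x9e
6: ✓ MOVPL  r2←0x80
7: ✓ CMP  NZCV=1001
8: · MOVVC
9: · MOVVC
10: ✓ SUBVS  r2←0x89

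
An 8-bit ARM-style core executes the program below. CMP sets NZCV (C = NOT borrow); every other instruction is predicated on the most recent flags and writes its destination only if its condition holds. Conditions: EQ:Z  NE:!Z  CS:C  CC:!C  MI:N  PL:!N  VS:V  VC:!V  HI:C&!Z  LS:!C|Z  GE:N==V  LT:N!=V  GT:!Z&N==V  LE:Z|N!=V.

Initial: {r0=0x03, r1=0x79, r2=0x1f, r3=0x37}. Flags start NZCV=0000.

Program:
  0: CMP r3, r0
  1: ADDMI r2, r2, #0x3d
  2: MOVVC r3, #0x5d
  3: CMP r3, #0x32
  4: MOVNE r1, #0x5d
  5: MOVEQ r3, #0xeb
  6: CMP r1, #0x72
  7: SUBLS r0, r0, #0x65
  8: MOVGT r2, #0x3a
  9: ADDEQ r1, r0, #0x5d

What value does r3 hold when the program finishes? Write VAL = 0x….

0: ✓ CMP  NZCV=0010
1: · ADDMI
2: ✓ MOVVC  r3←0x5d
3: ✓ CMP  NZCV=0010
4: ✓ MOVNE  r1←0x5d
5: · MOVEQ
6: ✓ CMP  NZCV=1000
7: ✓ SUBLS  r0←0x9e
8: · MOVGT
9: · ADDEQ

VAL = 0x5d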